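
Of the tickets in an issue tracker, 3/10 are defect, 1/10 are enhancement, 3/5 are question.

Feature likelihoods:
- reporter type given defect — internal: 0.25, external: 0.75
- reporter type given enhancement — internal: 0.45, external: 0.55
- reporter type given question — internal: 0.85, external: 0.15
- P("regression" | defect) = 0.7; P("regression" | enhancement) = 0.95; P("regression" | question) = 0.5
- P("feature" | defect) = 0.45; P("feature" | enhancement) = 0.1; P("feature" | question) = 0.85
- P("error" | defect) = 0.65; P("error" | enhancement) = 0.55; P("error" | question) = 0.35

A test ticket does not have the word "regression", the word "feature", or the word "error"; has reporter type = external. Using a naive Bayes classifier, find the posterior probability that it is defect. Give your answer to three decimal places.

0.703

defect: 0.3 × 0.75 × (1−0.7) × (1−0.45) × (1−0.65) = 0.01299375
enhancement: 0.1 × 0.55 × (1−0.95) × (1−0.1) × (1−0.55) = 0.00111375
question: 0.6 × 0.15 × (1−0.5) × (1−0.85) × (1−0.35) = 0.0043875
P(defect | x) = 0.01299375 / 0.018495 ≈ 0.703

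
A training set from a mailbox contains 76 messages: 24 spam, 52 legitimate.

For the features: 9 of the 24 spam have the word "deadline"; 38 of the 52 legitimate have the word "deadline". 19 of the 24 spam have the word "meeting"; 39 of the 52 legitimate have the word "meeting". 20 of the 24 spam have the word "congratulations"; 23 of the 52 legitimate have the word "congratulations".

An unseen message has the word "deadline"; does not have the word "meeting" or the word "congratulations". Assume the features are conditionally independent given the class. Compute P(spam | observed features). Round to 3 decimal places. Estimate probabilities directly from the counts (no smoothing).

spam: (24/76) × (9/24) × (5/24) × (4/24) ≈ 0.00411184
legitimate: (52/76) × (38/52) × (13/52) × (29/52) ≈ 0.0697115
P(spam | x) = 0.00411184 / 0.07382334 ≈ 0.056

0.056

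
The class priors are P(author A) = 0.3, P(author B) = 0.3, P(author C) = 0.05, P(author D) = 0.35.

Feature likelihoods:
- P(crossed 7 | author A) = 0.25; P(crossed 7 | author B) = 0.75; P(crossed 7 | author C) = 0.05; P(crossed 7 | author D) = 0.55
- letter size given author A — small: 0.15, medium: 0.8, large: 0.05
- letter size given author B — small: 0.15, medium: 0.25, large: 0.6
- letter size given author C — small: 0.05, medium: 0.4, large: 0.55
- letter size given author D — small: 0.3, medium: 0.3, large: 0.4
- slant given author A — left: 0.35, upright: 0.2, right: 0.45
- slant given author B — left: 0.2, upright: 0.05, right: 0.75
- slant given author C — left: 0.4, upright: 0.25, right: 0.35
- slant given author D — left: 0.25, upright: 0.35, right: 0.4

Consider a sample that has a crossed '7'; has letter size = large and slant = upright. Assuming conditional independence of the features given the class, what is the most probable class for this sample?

author D

author A: 0.3 × 0.25 × 0.05 × 0.2 = 0.00075
author B: 0.3 × 0.75 × 0.6 × 0.05 = 0.00675
author C: 0.05 × 0.05 × 0.55 × 0.25 = 0.00034375
author D: 0.35 × 0.55 × 0.4 × 0.35 = 0.02695
Highest score → author D.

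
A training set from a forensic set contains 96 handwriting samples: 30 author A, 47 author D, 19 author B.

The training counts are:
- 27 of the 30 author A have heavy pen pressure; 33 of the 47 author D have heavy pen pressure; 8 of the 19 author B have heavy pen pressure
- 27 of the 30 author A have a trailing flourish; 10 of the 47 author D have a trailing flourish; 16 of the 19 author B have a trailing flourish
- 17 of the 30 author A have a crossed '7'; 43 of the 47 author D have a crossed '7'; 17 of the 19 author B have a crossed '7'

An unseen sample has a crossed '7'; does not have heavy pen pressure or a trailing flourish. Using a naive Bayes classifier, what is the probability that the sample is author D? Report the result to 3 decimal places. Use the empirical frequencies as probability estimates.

0.854

author A: (30/96) × (3/30) × (3/30) × (17/30) ≈ 0.00177083
author D: (47/96) × (14/47) × (37/47) × (43/47) ≈ 0.105034
author B: (19/96) × (11/19) × (3/19) × (17/19) ≈ 0.0161877
P(author D | x) = 0.105034 / 0.12299253 ≈ 0.854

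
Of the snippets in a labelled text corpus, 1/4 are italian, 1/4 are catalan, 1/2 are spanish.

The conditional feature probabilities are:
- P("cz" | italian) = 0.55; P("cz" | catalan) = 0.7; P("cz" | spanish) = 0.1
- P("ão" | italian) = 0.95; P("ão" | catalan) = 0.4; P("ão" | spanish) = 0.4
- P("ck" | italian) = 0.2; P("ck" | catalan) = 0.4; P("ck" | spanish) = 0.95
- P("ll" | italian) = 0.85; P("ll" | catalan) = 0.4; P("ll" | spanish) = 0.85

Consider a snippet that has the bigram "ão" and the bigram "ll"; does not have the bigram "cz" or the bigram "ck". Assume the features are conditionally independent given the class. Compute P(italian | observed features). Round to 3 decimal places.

italian: 0.25 × (1−0.55) × 0.95 × (1−0.2) × 0.85 = 0.072675
catalan: 0.25 × (1−0.7) × 0.4 × (1−0.4) × 0.4 = 0.0072
spanish: 0.5 × (1−0.1) × 0.4 × (1−0.95) × 0.85 = 0.00765
P(italian | x) = 0.072675 / 0.087525 ≈ 0.830

0.830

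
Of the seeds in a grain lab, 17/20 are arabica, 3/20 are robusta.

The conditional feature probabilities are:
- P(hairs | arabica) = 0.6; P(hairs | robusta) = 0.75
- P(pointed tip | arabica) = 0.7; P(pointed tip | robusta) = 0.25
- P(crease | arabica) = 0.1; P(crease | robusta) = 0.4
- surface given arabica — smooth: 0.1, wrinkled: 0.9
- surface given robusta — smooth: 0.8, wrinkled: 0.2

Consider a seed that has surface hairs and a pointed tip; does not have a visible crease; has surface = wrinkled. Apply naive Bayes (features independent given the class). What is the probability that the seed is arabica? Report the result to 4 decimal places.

arabica: 0.85 × 0.6 × 0.7 × (1−0.1) × 0.9 = 0.28917
robusta: 0.15 × 0.75 × 0.25 × (1−0.4) × 0.2 = 0.003375
P(arabica | x) = 0.28917 / 0.292545 ≈ 0.9885

0.9885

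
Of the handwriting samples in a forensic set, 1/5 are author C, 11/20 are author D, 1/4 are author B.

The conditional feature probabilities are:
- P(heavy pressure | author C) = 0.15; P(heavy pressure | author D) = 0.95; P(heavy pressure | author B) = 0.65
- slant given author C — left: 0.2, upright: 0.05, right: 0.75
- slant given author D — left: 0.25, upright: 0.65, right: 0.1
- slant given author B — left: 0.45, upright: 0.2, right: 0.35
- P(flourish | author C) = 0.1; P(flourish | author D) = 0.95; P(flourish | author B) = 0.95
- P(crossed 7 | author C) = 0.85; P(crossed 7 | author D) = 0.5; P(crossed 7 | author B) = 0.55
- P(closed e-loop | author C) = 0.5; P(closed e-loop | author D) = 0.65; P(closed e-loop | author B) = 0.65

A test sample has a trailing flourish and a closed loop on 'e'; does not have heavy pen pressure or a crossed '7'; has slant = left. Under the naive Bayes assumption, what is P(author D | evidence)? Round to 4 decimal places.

0.1594

author C: 0.2 × (1−0.15) × 0.2 × 0.1 × (1−0.85) × 0.5 = 0.000255
author D: 0.55 × (1−0.95) × 0.25 × 0.95 × (1−0.5) × 0.65 = 0.00212265625
author B: 0.25 × (1−0.65) × 0.45 × 0.95 × (1−0.55) × 0.65 = 0.010941328125
P(author D | x) = 0.00212265625 / 0.013318984375 ≈ 0.1594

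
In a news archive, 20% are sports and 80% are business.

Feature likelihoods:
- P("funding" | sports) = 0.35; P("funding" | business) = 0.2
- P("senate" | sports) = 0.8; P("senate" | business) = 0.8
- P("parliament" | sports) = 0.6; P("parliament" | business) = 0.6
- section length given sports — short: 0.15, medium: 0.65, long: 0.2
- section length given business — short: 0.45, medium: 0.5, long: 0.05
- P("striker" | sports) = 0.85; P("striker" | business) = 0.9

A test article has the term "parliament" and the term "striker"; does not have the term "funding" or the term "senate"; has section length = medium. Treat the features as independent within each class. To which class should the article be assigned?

business

sports: 0.2 × (1−0.35) × (1−0.8) × 0.6 × 0.65 × 0.85 = 0.008619
business: 0.8 × (1−0.2) × (1−0.8) × 0.6 × 0.5 × 0.9 = 0.03456
Highest score → business.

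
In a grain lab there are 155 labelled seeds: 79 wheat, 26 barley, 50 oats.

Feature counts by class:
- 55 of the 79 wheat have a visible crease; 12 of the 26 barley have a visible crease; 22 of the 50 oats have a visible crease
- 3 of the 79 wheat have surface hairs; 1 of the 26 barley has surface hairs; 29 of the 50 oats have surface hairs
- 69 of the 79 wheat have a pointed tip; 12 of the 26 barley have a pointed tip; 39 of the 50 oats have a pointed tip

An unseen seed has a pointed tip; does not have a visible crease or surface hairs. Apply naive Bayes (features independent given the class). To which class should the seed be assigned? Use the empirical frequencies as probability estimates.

wheat: (79/155) × (24/79) × (76/79) × (69/79) ≈ 0.130103
barley: (26/155) × (14/26) × (25/26) × (12/26) ≈ 0.040084
oats: (50/155) × (28/50) × (21/50) × (39/50) ≈ 0.0591794
Highest score → wheat.

wheat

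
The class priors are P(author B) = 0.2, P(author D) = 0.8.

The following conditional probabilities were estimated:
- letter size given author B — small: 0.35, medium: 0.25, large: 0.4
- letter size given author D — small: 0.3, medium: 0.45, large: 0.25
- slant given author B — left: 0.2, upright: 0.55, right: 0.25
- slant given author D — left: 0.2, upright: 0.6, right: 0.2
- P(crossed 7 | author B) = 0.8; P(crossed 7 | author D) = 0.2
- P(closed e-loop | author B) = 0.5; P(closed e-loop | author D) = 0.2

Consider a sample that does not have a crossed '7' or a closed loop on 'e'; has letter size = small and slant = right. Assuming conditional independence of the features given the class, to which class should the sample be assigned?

author B: 0.2 × 0.35 × 0.25 × (1−0.8) × (1−0.5) = 0.00175
author D: 0.8 × 0.3 × 0.2 × (1−0.2) × (1−0.2) = 0.03072
Highest score → author D.

author D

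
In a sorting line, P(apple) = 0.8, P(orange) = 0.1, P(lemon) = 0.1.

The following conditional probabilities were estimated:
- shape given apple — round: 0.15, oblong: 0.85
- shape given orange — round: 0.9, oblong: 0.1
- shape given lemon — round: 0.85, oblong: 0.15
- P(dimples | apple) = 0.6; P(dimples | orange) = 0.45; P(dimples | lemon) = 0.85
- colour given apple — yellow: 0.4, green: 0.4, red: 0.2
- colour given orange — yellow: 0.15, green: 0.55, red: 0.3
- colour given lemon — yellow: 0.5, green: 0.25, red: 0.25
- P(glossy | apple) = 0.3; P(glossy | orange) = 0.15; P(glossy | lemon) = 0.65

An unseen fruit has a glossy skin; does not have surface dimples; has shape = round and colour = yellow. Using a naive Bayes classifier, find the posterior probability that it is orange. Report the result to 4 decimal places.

0.1011

apple: 0.8 × 0.15 × (1−0.6) × 0.4 × 0.3 = 0.00576
orange: 0.1 × 0.9 × (1−0.45) × 0.15 × 0.15 = 0.00111375
lemon: 0.1 × 0.85 × (1−0.85) × 0.5 × 0.65 = 0.00414375
P(orange | x) = 0.00111375 / 0.0110175 ≈ 0.1011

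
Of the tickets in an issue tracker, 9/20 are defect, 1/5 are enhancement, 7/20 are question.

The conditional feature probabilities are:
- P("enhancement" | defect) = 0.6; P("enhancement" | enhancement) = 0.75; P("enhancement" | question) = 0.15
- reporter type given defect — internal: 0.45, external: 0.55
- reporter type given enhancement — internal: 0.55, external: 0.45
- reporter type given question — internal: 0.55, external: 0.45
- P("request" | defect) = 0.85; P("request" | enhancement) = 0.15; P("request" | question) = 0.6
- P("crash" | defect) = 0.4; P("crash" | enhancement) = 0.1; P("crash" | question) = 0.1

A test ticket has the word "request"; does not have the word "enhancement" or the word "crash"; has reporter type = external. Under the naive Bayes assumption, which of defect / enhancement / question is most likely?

defect: 0.45 × (1−0.6) × 0.55 × 0.85 × (1−0.4) = 0.05049
enhancement: 0.2 × (1−0.75) × 0.45 × 0.15 × (1−0.1) = 0.0030375
question: 0.35 × (1−0.15) × 0.45 × 0.6 × (1−0.1) = 0.0722925
Highest score → question.

question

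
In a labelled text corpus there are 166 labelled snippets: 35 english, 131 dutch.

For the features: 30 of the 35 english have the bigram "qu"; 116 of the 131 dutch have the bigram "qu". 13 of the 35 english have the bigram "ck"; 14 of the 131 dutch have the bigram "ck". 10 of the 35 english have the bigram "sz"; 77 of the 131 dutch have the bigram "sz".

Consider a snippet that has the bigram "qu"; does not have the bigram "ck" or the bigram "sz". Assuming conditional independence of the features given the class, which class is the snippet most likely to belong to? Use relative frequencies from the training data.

dutch

english: (35/166) × (30/35) × (22/35) × (25/35) ≈ 0.0811409
dutch: (131/166) × (116/131) × (117/131) × (54/131) ≈ 0.257269
Highest score → dutch.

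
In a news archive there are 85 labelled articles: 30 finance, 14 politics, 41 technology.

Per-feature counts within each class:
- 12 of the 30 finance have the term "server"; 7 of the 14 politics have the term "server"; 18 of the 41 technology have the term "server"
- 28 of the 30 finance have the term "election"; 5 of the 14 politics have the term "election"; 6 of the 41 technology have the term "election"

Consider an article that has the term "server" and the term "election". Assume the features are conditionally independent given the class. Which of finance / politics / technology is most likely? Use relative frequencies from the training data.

finance: (30/85) × (12/30) × (28/30) ≈ 0.131765
politics: (14/85) × (7/14) × (5/14) ≈ 0.0294118
technology: (41/85) × (18/41) × (6/41) ≈ 0.03099
Highest score → finance.

finance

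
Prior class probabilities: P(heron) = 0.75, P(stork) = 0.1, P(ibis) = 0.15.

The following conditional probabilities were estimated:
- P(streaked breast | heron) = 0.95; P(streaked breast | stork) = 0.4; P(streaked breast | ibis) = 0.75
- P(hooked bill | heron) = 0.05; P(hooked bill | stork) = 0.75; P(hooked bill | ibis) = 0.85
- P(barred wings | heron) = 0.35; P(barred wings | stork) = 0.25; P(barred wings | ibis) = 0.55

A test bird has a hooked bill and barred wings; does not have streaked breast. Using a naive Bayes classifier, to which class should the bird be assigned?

ibis

heron: 0.75 × (1−0.95) × 0.05 × 0.35 = 0.00065625
stork: 0.1 × (1−0.4) × 0.75 × 0.25 = 0.01125
ibis: 0.15 × (1−0.75) × 0.85 × 0.55 = 0.01753125
Highest score → ibis.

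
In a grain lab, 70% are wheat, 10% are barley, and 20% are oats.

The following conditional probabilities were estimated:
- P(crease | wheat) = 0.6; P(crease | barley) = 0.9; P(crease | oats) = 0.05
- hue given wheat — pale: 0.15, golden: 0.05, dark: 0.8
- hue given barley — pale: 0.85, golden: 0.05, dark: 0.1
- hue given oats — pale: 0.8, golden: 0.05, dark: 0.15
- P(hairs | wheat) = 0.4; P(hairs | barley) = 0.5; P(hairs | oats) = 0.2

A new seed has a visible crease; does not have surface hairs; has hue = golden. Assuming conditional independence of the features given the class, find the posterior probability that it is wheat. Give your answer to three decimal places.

0.826

wheat: 0.7 × 0.6 × 0.05 × (1−0.4) = 0.0126
barley: 0.1 × 0.9 × 0.05 × (1−0.5) = 0.00225
oats: 0.2 × 0.05 × 0.05 × (1−0.2) = 0.0004
P(wheat | x) = 0.0126 / 0.01525 ≈ 0.826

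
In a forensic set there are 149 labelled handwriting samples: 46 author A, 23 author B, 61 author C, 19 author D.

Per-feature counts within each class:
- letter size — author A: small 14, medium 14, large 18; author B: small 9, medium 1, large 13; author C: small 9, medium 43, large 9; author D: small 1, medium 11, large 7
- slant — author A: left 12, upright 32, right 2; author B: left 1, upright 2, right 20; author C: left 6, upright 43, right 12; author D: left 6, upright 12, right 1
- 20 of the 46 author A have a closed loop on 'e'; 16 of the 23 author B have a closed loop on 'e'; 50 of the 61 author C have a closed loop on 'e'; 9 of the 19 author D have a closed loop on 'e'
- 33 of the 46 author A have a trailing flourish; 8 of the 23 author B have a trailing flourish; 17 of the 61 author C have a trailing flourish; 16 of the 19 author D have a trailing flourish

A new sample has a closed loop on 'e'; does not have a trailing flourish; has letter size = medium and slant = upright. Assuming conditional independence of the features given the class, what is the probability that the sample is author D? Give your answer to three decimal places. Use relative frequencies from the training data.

0.026

author A: (46/149) × (14/46) × (32/46) × (20/46) × (13/46) ≈ 0.00803141
author B: (23/149) × (1/23) × (2/23) × (16/23) × (15/23) ≈ 0.000264772
author C: (61/149) × (43/61) × (43/61) × (50/61) × (44/61) ≈ 0.120277
author D: (19/149) × (11/19) × (12/19) × (9/19) × (3/19) ≈ 0.00348731
P(author D | x) = 0.00348731 / 0.132060492 ≈ 0.026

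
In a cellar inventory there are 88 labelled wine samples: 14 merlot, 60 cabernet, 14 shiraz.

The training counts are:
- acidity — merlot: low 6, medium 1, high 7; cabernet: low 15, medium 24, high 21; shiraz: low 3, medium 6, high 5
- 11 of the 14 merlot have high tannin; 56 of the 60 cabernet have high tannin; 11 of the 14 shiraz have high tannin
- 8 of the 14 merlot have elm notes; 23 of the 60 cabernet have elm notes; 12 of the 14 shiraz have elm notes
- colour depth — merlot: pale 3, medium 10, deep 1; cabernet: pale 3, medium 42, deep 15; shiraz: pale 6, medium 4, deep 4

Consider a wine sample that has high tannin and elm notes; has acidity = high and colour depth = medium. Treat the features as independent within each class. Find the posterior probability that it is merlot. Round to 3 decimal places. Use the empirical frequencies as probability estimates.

merlot: (14/88) × (7/14) × (11/14) × (8/14) × (10/14) ≈ 0.0255102
cabernet: (60/88) × (21/60) × (56/60) × (23/60) × (42/60) ≈ 0.0597652
shiraz: (14/88) × (5/14) × (11/14) × (12/14) × (4/14) ≈ 0.0109329
P(merlot | x) = 0.0255102 / 0.0962083 ≈ 0.265

0.265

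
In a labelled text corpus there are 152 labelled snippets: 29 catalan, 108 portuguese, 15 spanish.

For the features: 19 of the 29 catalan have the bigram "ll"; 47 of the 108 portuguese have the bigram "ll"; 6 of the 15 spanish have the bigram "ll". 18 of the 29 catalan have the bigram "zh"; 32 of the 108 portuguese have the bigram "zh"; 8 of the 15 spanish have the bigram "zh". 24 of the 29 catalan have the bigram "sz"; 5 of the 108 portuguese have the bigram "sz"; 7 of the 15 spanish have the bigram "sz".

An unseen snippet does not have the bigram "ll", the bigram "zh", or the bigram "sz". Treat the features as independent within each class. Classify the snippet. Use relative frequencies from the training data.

portuguese

catalan: (29/152) × (10/29) × (11/29) × (5/29) ≈ 0.00430252
portuguese: (108/152) × (61/108) × (76/108) × (103/108) ≈ 0.269333
spanish: (15/152) × (9/15) × (7/15) × (8/15) ≈ 0.0147368
Highest score → portuguese.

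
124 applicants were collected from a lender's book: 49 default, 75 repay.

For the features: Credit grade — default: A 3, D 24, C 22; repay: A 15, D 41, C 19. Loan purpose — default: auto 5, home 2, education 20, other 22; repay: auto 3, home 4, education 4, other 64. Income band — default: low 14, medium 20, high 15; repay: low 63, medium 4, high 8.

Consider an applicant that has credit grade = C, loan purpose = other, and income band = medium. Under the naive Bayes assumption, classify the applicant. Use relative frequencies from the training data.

default: (49/124) × (22/49) × (22/49) × (20/49) ≈ 0.0325133
repay: (75/124) × (19/75) × (64/75) × (4/75) ≈ 0.00697348
Highest score → default.

default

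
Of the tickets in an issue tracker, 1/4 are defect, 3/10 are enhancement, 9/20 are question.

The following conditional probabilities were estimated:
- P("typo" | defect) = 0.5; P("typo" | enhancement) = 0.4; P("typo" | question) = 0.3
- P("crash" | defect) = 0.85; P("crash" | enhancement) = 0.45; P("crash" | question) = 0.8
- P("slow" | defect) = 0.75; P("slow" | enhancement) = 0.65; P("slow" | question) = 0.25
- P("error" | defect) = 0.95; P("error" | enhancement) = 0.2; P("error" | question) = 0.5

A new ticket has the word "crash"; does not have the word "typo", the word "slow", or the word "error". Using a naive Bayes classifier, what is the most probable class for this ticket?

defect: 0.25 × (1−0.5) × 0.85 × (1−0.75) × (1−0.95) = 0.001328125
enhancement: 0.3 × (1−0.4) × 0.45 × (1−0.65) × (1−0.2) = 0.02268
question: 0.45 × (1−0.3) × 0.8 × (1−0.25) × (1−0.5) = 0.0945
Highest score → question.

question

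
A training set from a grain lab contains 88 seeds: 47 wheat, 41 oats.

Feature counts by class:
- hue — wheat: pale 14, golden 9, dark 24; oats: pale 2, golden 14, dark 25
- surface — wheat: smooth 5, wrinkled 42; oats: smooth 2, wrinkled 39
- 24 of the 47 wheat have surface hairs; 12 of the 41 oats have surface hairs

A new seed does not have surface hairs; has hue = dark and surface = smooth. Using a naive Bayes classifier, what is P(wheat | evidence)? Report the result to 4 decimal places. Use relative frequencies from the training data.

wheat: (47/88) × (24/47) × (5/47) × (23/47) ≈ 0.0141981
oats: (41/88) × (25/41) × (2/41) × (29/41) ≈ 0.00980207
P(wheat | x) = 0.0141981 / 0.02400017 ≈ 0.5916

0.5916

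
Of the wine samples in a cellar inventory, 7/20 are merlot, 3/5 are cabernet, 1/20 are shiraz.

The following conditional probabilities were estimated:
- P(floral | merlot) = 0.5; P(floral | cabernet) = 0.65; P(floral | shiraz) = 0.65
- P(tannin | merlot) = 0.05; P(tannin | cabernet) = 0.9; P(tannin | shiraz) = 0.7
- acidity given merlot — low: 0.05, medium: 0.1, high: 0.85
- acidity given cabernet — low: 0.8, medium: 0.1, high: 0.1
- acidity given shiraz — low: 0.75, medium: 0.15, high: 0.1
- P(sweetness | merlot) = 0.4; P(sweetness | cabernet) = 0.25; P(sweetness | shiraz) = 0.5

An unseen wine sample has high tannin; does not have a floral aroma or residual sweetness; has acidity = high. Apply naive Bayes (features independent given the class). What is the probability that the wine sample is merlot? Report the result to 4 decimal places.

merlot: 0.35 × (1−0.5) × 0.05 × 0.85 × (1−0.4) = 0.0044625
cabernet: 0.6 × (1−0.65) × 0.9 × 0.1 × (1−0.25) = 0.014175
shiraz: 0.05 × (1−0.65) × 0.7 × 0.1 × (1−0.5) = 0.0006125
P(merlot | x) = 0.0044625 / 0.01925 ≈ 0.2318

0.2318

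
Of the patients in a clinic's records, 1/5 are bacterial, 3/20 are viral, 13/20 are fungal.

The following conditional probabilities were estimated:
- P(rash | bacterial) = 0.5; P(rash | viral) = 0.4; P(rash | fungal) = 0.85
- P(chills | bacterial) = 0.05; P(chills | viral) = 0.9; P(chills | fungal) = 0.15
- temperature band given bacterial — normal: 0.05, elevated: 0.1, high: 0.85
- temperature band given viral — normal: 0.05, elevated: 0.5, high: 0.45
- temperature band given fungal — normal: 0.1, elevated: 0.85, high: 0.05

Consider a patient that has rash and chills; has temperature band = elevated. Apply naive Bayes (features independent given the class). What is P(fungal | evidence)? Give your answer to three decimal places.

bacterial: 0.2 × 0.5 × 0.05 × 0.1 = 0.0005
viral: 0.15 × 0.4 × 0.9 × 0.5 = 0.027
fungal: 0.65 × 0.85 × 0.15 × 0.85 = 0.07044375
P(fungal | x) = 0.07044375 / 0.09794375 ≈ 0.719

0.719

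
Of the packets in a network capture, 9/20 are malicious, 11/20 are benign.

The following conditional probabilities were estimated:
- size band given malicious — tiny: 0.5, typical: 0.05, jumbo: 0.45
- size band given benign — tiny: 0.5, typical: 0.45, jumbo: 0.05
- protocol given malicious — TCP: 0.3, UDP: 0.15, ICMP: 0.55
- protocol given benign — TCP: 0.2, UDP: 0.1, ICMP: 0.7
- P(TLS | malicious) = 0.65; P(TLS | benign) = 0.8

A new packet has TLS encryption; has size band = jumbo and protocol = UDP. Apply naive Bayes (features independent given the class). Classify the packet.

malicious

malicious: 0.45 × 0.45 × 0.15 × 0.65 = 0.01974375
benign: 0.55 × 0.05 × 0.1 × 0.8 = 0.0022
Highest score → malicious.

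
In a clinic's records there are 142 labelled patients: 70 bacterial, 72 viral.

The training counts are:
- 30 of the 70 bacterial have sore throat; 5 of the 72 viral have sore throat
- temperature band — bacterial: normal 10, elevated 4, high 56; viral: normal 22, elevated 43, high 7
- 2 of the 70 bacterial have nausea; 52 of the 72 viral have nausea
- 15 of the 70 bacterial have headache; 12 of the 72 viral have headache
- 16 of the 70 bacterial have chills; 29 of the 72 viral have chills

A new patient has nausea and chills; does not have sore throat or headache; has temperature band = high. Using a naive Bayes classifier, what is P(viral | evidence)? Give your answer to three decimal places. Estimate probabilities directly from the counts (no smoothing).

bacterial: (70/142) × (40/70) × (56/70) × (2/70) × (55/70) × (16/70) ≈ 0.00115633
viral: (72/142) × (67/72) × (7/72) × (52/72) × (60/72) × (29/72) ≈ 0.0111201
P(viral | x) = 0.0111201 / 0.01227643 ≈ 0.906

0.906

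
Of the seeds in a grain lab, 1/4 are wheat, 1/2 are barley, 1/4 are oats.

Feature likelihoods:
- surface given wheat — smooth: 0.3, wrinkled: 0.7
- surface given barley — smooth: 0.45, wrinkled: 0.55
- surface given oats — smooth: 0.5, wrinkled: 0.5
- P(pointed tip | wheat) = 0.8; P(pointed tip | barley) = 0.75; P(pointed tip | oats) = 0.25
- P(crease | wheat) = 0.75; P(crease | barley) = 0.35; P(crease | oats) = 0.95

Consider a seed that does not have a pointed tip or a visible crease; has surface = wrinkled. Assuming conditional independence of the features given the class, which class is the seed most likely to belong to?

wheat: 0.25 × 0.7 × (1−0.8) × (1−0.75) = 0.00875
barley: 0.5 × 0.55 × (1−0.75) × (1−0.35) = 0.0446875
oats: 0.25 × 0.5 × (1−0.25) × (1−0.95) = 0.0046875
Highest score → barley.

barley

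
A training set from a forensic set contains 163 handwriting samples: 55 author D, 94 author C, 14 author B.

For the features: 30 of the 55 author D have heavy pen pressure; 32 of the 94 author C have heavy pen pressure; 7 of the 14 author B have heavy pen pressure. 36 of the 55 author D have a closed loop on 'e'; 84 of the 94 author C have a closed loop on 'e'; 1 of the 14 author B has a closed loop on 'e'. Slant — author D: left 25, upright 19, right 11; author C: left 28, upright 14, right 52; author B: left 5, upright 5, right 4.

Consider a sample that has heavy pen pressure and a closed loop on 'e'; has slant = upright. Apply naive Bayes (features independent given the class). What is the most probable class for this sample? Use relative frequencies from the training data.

author D

author D: (55/163) × (30/55) × (36/55) × (19/55) ≈ 0.0416164
author C: (94/163) × (32/94) × (84/94) × (14/94) ≈ 0.0261285
author B: (14/163) × (7/14) × (1/14) × (5/14) ≈ 0.00109553
Highest score → author D.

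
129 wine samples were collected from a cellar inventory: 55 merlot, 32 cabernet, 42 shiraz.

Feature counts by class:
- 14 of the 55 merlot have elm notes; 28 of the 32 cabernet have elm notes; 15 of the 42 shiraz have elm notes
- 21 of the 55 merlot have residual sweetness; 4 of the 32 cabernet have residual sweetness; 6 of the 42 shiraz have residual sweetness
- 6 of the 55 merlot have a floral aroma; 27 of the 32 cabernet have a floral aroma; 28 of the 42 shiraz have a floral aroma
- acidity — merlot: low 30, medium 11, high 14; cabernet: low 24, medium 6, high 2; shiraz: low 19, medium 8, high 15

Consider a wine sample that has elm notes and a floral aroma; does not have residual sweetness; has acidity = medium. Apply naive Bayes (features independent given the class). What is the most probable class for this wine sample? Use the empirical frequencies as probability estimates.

merlot: (55/129) × (14/55) × (34/55) × (6/55) × (11/55) ≈ 0.00146377
cabernet: (32/129) × (28/32) × (28/32) × (27/32) × (6/32) ≈ 0.0300463
shiraz: (42/129) × (15/42) × (36/42) × (28/42) × (8/42) ≈ 0.0126562
Highest score → cabernet.

cabernet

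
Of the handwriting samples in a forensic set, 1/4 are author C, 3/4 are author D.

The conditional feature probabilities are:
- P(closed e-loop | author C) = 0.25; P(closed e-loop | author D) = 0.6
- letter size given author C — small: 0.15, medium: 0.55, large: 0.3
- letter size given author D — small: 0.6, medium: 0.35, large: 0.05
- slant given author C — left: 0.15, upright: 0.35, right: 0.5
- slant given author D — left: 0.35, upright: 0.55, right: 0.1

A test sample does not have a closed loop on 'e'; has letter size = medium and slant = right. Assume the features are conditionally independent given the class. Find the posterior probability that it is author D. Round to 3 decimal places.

author C: 0.25 × (1−0.25) × 0.55 × 0.5 = 0.0515625
author D: 0.75 × (1−0.6) × 0.35 × 0.1 = 0.0105
P(author D | x) = 0.0105 / 0.0620625 ≈ 0.169

0.169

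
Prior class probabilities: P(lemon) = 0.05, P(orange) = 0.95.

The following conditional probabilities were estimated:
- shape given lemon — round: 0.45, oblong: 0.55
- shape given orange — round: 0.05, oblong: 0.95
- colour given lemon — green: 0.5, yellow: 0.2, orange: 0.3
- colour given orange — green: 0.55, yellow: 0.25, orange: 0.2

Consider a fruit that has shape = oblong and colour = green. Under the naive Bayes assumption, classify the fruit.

lemon: 0.05 × 0.55 × 0.5 = 0.01375
orange: 0.95 × 0.95 × 0.55 = 0.496375
Highest score → orange.

orange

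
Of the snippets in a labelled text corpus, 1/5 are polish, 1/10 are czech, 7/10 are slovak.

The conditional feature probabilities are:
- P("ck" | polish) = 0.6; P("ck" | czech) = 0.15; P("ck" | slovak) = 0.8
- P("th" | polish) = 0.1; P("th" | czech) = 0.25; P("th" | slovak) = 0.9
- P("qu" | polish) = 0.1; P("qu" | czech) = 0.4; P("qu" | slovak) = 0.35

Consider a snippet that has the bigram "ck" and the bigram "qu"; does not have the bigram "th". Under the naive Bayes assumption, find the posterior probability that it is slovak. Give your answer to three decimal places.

0.562

polish: 0.2 × 0.6 × (1−0.1) × 0.1 = 0.0108
czech: 0.1 × 0.15 × (1−0.25) × 0.4 = 0.0045
slovak: 0.7 × 0.8 × (1−0.9) × 0.35 = 0.0196
P(slovak | x) = 0.0196 / 0.0349 ≈ 0.562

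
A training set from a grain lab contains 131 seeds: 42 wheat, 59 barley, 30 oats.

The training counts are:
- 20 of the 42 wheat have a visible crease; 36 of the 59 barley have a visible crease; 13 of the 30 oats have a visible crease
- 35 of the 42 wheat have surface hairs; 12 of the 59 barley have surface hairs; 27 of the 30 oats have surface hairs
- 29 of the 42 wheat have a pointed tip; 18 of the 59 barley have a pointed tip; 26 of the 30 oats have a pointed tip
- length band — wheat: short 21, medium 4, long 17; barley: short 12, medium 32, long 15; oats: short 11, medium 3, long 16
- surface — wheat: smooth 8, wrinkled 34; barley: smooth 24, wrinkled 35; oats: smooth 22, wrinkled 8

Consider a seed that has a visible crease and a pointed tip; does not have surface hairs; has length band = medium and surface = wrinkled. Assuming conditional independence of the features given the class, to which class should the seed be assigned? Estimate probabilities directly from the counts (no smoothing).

wheat: (42/131) × (20/42) × (7/42) × (29/42) × (4/42) × (34/42) ≈ 0.00135455
barley: (59/131) × (36/59) × (47/59) × (18/59) × (32/59) × (35/59) ≈ 0.0214888
oats: (30/131) × (13/30) × (3/30) × (26/30) × (3/30) × (8/30) ≈ 0.000229347
Highest score → barley.

barley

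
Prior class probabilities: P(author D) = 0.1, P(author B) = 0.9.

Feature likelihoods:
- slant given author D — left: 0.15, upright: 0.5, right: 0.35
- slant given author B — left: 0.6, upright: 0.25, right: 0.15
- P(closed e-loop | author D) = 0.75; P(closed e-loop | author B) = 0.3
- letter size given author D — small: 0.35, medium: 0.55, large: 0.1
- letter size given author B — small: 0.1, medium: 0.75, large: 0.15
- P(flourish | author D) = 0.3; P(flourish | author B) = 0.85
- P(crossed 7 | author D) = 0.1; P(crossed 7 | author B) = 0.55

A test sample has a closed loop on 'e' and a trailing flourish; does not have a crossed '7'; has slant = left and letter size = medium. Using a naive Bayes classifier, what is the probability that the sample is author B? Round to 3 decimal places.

author D: 0.1 × 0.15 × 0.75 × 0.55 × 0.3 × (1−0.1) = 0.001670625
author B: 0.9 × 0.6 × 0.3 × 0.75 × 0.85 × (1−0.55) = 0.04647375
P(author B | x) = 0.04647375 / 0.048144375 ≈ 0.965

0.965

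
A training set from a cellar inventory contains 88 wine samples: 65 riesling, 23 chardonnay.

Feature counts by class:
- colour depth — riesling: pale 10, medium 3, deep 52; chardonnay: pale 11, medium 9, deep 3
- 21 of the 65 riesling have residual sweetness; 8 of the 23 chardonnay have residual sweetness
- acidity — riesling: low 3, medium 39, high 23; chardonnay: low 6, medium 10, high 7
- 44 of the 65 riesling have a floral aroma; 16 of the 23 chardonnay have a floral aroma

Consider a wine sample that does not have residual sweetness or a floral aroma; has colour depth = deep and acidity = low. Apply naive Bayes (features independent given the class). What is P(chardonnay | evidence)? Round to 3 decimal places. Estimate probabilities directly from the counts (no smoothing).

riesling: (65/88) × (52/65) × (44/65) × (3/65) × (21/65) ≈ 0.0059645
chardonnay: (23/88) × (3/23) × (15/23) × (6/23) × (7/23) ≈ 0.00176521
P(chardonnay | x) = 0.00176521 / 0.00772971 ≈ 0.228

0.228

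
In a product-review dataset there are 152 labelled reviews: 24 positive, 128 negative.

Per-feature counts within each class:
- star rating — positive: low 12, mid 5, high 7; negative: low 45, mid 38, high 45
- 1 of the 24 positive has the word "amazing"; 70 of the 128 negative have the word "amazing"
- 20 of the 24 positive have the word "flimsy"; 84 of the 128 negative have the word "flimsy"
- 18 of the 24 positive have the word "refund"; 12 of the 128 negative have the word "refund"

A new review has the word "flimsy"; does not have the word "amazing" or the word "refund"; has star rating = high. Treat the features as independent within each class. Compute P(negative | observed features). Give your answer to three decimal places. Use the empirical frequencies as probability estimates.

positive: (24/152) × (7/24) × (23/24) × (20/24) × (6/24) ≈ 0.00919454
negative: (128/152) × (45/128) × (58/128) × (84/128) × (116/128) ≈ 0.0797819
P(negative | x) = 0.0797819 / 0.08897644 ≈ 0.897

0.897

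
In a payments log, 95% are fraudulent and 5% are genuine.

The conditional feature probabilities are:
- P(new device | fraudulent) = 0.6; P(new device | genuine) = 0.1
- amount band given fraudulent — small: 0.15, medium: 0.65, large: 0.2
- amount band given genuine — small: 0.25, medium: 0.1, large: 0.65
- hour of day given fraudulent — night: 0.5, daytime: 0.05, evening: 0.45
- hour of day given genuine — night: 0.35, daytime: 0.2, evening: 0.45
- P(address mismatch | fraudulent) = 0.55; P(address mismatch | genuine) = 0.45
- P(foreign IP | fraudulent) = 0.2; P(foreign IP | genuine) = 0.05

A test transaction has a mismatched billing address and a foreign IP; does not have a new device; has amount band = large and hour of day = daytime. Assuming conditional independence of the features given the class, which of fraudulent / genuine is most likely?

fraudulent: 0.95 × (1−0.6) × 0.2 × 0.05 × 0.55 × 0.2 = 0.000418
genuine: 0.05 × (1−0.1) × 0.65 × 0.2 × 0.45 × 0.05 = 0.000131625
Highest score → fraudulent.

fraudulent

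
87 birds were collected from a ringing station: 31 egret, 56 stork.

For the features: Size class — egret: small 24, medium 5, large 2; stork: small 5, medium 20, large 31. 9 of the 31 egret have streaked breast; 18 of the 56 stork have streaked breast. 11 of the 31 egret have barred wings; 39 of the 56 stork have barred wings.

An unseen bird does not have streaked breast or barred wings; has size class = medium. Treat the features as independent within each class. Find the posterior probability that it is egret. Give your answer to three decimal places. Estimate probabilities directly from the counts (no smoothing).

egret: (31/87) × (5/31) × (22/31) × (20/31) ≈ 0.0263136
stork: (56/87) × (20/56) × (38/56) × (17/56) ≈ 0.0473551
P(egret | x) = 0.0263136 / 0.0736687 ≈ 0.357

0.357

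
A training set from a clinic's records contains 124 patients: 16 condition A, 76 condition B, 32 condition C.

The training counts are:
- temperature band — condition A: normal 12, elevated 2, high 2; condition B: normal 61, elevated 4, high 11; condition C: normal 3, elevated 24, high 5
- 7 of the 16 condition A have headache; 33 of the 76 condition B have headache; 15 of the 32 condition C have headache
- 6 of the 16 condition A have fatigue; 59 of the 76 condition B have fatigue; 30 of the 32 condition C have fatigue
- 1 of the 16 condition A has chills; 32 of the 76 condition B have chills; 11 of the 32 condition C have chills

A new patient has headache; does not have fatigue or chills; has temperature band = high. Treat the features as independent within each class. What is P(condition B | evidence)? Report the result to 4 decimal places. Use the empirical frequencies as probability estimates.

0.5040

condition A: (16/124) × (2/16) × (7/16) × (10/16) × (15/16) ≈ 0.00413464
condition B: (76/124) × (11/76) × (33/76) × (17/76) × (44/76) ≈ 0.00498822
condition C: (32/124) × (5/32) × (15/32) × (2/32) × (21/32) ≈ 0.000775245
P(condition B | x) = 0.00498822 / 0.009898105 ≈ 0.5040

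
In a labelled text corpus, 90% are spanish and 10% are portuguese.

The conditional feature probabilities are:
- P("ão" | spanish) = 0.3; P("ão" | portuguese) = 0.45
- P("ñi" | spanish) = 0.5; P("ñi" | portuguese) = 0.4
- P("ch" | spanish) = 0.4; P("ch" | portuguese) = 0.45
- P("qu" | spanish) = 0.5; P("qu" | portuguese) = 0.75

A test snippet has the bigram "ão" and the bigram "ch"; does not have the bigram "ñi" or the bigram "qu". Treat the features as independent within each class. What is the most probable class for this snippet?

spanish

spanish: 0.9 × 0.3 × (1−0.5) × 0.4 × (1−0.5) = 0.027
portuguese: 0.1 × 0.45 × (1−0.4) × 0.45 × (1−0.75) = 0.0030375
Highest score → spanish.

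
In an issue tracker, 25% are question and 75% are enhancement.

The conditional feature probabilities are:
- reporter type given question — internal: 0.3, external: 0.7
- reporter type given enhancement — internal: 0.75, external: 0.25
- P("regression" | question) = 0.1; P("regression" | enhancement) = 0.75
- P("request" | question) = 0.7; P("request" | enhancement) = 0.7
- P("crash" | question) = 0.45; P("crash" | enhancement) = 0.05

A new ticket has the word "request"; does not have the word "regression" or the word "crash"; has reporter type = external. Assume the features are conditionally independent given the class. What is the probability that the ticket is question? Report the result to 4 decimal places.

0.6605

question: 0.25 × 0.7 × (1−0.1) × 0.7 × (1−0.45) = 0.0606375
enhancement: 0.75 × 0.25 × (1−0.75) × 0.7 × (1−0.05) = 0.031171875
P(question | x) = 0.0606375 / 0.091809375 ≈ 0.6605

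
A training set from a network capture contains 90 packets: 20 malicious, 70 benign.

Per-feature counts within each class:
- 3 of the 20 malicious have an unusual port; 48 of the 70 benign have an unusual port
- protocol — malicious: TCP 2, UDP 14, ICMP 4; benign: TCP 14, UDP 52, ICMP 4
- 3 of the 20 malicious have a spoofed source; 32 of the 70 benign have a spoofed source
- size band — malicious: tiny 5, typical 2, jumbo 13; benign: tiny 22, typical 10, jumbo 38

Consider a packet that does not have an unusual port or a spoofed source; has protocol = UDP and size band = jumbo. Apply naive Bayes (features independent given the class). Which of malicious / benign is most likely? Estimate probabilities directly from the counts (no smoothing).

malicious: (20/90) × (17/20) × (14/20) × (17/20) × (13/20) ≈ 0.0730528
benign: (70/90) × (22/70) × (52/70) × (38/70) × (38/70) ≈ 0.0535127
Highest score → malicious.

malicious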